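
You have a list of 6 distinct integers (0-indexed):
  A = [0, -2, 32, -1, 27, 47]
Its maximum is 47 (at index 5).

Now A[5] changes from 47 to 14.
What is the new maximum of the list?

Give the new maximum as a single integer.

Answer: 32

Derivation:
Old max = 47 (at index 5)
Change: A[5] 47 -> 14
Changed element WAS the max -> may need rescan.
  Max of remaining elements: 32
  New max = max(14, 32) = 32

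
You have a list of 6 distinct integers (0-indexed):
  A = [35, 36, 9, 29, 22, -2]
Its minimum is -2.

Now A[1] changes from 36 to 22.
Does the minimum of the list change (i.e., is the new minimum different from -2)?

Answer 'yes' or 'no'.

Old min = -2
Change: A[1] 36 -> 22
Changed element was NOT the min; min changes only if 22 < -2.
New min = -2; changed? no

Answer: no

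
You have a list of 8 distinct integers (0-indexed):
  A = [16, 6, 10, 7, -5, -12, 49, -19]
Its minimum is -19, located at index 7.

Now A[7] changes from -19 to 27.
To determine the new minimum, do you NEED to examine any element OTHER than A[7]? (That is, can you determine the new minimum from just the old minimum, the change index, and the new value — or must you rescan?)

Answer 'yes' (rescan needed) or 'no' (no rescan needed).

Old min = -19 at index 7
Change at index 7: -19 -> 27
Index 7 WAS the min and new value 27 > old min -19. Must rescan other elements to find the new min.
Needs rescan: yes

Answer: yes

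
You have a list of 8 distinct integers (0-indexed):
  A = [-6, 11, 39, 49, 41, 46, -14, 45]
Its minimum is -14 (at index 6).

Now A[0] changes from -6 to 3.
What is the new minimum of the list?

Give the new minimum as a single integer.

Answer: -14

Derivation:
Old min = -14 (at index 6)
Change: A[0] -6 -> 3
Changed element was NOT the old min.
  New min = min(old_min, new_val) = min(-14, 3) = -14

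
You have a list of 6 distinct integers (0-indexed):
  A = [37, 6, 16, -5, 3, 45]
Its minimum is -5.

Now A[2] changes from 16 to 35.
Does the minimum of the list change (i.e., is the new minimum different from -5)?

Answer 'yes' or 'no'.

Answer: no

Derivation:
Old min = -5
Change: A[2] 16 -> 35
Changed element was NOT the min; min changes only if 35 < -5.
New min = -5; changed? no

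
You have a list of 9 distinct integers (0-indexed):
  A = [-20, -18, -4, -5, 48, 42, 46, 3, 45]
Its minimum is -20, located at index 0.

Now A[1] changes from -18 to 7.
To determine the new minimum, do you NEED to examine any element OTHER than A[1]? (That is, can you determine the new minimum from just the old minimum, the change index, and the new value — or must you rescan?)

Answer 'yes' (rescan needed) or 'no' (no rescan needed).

Old min = -20 at index 0
Change at index 1: -18 -> 7
Index 1 was NOT the min. New min = min(-20, 7). No rescan of other elements needed.
Needs rescan: no

Answer: no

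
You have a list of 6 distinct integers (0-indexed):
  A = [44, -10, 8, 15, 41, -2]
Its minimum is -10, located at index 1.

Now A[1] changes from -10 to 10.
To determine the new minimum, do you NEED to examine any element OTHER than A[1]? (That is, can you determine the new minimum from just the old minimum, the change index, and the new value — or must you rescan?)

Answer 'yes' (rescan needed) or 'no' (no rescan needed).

Old min = -10 at index 1
Change at index 1: -10 -> 10
Index 1 WAS the min and new value 10 > old min -10. Must rescan other elements to find the new min.
Needs rescan: yes

Answer: yes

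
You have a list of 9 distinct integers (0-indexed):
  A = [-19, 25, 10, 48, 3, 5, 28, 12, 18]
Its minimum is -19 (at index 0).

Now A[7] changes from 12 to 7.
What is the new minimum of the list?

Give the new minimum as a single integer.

Answer: -19

Derivation:
Old min = -19 (at index 0)
Change: A[7] 12 -> 7
Changed element was NOT the old min.
  New min = min(old_min, new_val) = min(-19, 7) = -19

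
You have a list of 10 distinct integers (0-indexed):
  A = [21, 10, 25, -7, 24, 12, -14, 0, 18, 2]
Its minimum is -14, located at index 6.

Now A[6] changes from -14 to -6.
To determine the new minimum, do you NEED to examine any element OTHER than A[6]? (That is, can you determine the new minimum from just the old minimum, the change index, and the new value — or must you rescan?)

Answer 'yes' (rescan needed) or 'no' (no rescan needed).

Answer: yes

Derivation:
Old min = -14 at index 6
Change at index 6: -14 -> -6
Index 6 WAS the min and new value -6 > old min -14. Must rescan other elements to find the new min.
Needs rescan: yes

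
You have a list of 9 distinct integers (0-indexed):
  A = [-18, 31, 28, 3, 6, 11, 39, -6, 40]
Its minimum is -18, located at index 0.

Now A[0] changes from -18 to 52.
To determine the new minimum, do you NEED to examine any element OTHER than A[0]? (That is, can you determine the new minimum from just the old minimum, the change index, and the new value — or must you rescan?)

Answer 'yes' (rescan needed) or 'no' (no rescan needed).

Answer: yes

Derivation:
Old min = -18 at index 0
Change at index 0: -18 -> 52
Index 0 WAS the min and new value 52 > old min -18. Must rescan other elements to find the new min.
Needs rescan: yes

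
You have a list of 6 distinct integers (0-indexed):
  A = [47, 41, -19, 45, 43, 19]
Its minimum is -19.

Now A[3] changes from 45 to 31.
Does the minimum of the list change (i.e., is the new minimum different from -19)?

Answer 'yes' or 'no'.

Old min = -19
Change: A[3] 45 -> 31
Changed element was NOT the min; min changes only if 31 < -19.
New min = -19; changed? no

Answer: no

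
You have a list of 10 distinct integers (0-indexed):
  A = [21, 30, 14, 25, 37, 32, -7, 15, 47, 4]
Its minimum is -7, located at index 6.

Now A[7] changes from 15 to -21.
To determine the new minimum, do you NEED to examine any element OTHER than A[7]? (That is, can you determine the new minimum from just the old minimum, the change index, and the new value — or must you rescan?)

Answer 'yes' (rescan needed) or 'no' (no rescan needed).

Old min = -7 at index 6
Change at index 7: 15 -> -21
Index 7 was NOT the min. New min = min(-7, -21). No rescan of other elements needed.
Needs rescan: no

Answer: no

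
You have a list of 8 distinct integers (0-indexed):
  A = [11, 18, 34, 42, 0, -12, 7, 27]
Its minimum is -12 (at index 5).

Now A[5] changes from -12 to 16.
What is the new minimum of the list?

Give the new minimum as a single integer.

Old min = -12 (at index 5)
Change: A[5] -12 -> 16
Changed element WAS the min. Need to check: is 16 still <= all others?
  Min of remaining elements: 0
  New min = min(16, 0) = 0

Answer: 0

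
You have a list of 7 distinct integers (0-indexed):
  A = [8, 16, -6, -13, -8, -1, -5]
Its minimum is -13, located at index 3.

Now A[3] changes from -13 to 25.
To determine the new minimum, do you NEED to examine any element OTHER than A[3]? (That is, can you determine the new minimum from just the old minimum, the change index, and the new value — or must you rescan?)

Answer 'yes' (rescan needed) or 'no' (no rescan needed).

Old min = -13 at index 3
Change at index 3: -13 -> 25
Index 3 WAS the min and new value 25 > old min -13. Must rescan other elements to find the new min.
Needs rescan: yes

Answer: yes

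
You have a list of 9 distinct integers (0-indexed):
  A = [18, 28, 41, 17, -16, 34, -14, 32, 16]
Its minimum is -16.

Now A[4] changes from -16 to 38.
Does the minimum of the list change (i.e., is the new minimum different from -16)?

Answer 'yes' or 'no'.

Old min = -16
Change: A[4] -16 -> 38
Changed element was the min; new min must be rechecked.
New min = -14; changed? yes

Answer: yes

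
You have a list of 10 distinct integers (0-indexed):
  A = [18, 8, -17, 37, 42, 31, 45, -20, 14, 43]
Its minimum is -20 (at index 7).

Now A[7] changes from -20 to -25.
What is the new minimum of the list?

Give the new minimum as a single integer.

Old min = -20 (at index 7)
Change: A[7] -20 -> -25
Changed element WAS the min. Need to check: is -25 still <= all others?
  Min of remaining elements: -17
  New min = min(-25, -17) = -25

Answer: -25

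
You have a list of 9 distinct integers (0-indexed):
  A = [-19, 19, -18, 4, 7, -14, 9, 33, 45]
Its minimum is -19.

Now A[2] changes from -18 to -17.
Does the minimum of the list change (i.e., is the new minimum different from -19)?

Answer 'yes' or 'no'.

Answer: no

Derivation:
Old min = -19
Change: A[2] -18 -> -17
Changed element was NOT the min; min changes only if -17 < -19.
New min = -19; changed? no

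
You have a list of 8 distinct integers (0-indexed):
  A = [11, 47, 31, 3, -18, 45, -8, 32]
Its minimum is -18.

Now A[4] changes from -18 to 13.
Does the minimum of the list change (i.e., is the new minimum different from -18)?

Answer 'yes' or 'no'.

Answer: yes

Derivation:
Old min = -18
Change: A[4] -18 -> 13
Changed element was the min; new min must be rechecked.
New min = -8; changed? yes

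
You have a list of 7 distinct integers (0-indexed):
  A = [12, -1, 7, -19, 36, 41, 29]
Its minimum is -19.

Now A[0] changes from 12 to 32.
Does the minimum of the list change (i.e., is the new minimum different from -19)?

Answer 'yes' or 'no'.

Old min = -19
Change: A[0] 12 -> 32
Changed element was NOT the min; min changes only if 32 < -19.
New min = -19; changed? no

Answer: no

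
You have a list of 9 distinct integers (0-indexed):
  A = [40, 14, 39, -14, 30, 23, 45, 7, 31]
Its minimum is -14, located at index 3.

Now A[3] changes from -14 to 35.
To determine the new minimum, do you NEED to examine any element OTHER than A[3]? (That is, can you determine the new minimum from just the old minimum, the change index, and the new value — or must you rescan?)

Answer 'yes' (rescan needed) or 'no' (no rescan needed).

Old min = -14 at index 3
Change at index 3: -14 -> 35
Index 3 WAS the min and new value 35 > old min -14. Must rescan other elements to find the new min.
Needs rescan: yes

Answer: yes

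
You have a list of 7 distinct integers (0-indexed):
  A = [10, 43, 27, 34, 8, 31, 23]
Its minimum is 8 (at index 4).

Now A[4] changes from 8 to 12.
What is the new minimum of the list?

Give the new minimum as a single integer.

Answer: 10

Derivation:
Old min = 8 (at index 4)
Change: A[4] 8 -> 12
Changed element WAS the min. Need to check: is 12 still <= all others?
  Min of remaining elements: 10
  New min = min(12, 10) = 10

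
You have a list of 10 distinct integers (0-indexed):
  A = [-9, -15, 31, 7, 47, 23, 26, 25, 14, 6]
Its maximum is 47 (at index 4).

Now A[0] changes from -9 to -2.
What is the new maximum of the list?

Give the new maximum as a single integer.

Answer: 47

Derivation:
Old max = 47 (at index 4)
Change: A[0] -9 -> -2
Changed element was NOT the old max.
  New max = max(old_max, new_val) = max(47, -2) = 47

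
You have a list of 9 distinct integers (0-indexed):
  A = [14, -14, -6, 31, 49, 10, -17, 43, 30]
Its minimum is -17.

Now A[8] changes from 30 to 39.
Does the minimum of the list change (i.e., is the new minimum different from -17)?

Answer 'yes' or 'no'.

Old min = -17
Change: A[8] 30 -> 39
Changed element was NOT the min; min changes only if 39 < -17.
New min = -17; changed? no

Answer: no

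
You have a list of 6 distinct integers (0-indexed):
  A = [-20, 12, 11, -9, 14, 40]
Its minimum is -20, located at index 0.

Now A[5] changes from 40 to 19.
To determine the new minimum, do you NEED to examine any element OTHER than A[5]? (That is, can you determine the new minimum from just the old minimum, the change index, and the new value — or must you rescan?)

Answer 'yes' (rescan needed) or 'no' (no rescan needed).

Old min = -20 at index 0
Change at index 5: 40 -> 19
Index 5 was NOT the min. New min = min(-20, 19). No rescan of other elements needed.
Needs rescan: no

Answer: no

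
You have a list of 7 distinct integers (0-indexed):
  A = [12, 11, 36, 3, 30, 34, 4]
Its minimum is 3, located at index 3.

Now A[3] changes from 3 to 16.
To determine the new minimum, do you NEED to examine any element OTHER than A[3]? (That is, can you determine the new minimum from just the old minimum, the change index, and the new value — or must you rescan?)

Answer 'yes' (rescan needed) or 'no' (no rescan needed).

Old min = 3 at index 3
Change at index 3: 3 -> 16
Index 3 WAS the min and new value 16 > old min 3. Must rescan other elements to find the new min.
Needs rescan: yes

Answer: yes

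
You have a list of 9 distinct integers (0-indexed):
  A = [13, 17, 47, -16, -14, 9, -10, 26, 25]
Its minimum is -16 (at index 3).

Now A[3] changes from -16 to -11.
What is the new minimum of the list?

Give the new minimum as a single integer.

Answer: -14

Derivation:
Old min = -16 (at index 3)
Change: A[3] -16 -> -11
Changed element WAS the min. Need to check: is -11 still <= all others?
  Min of remaining elements: -14
  New min = min(-11, -14) = -14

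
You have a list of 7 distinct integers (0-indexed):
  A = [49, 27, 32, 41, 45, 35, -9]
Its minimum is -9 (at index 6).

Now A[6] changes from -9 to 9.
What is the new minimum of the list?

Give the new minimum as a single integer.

Answer: 9

Derivation:
Old min = -9 (at index 6)
Change: A[6] -9 -> 9
Changed element WAS the min. Need to check: is 9 still <= all others?
  Min of remaining elements: 27
  New min = min(9, 27) = 9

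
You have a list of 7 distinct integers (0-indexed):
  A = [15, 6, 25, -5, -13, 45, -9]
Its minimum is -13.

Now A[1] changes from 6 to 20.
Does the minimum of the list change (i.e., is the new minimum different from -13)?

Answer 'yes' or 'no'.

Answer: no

Derivation:
Old min = -13
Change: A[1] 6 -> 20
Changed element was NOT the min; min changes only if 20 < -13.
New min = -13; changed? no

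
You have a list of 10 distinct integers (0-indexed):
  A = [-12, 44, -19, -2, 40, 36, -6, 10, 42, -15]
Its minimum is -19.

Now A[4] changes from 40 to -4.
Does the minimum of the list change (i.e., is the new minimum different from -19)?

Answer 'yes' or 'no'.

Old min = -19
Change: A[4] 40 -> -4
Changed element was NOT the min; min changes only if -4 < -19.
New min = -19; changed? no

Answer: no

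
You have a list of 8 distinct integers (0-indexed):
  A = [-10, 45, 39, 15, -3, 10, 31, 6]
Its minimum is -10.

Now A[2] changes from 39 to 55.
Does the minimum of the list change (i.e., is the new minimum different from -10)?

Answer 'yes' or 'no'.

Old min = -10
Change: A[2] 39 -> 55
Changed element was NOT the min; min changes only if 55 < -10.
New min = -10; changed? no

Answer: no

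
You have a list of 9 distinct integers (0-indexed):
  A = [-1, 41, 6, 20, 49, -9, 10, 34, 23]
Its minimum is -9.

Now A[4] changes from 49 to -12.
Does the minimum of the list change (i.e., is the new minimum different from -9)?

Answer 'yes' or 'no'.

Old min = -9
Change: A[4] 49 -> -12
Changed element was NOT the min; min changes only if -12 < -9.
New min = -12; changed? yes

Answer: yes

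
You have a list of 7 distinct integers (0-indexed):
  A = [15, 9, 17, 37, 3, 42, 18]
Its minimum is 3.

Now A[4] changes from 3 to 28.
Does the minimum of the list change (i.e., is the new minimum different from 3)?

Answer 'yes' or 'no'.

Answer: yes

Derivation:
Old min = 3
Change: A[4] 3 -> 28
Changed element was the min; new min must be rechecked.
New min = 9; changed? yes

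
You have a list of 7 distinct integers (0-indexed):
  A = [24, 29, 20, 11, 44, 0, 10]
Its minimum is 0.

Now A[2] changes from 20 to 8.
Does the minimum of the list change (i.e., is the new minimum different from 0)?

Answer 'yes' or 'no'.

Old min = 0
Change: A[2] 20 -> 8
Changed element was NOT the min; min changes only if 8 < 0.
New min = 0; changed? no

Answer: no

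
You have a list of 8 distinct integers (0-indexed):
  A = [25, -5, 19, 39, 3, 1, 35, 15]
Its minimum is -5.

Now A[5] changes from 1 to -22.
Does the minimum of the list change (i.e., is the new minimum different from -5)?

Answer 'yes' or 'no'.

Answer: yes

Derivation:
Old min = -5
Change: A[5] 1 -> -22
Changed element was NOT the min; min changes only if -22 < -5.
New min = -22; changed? yes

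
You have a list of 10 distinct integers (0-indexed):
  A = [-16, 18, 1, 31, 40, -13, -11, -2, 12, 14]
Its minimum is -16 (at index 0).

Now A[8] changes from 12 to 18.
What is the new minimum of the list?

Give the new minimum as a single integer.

Answer: -16

Derivation:
Old min = -16 (at index 0)
Change: A[8] 12 -> 18
Changed element was NOT the old min.
  New min = min(old_min, new_val) = min(-16, 18) = -16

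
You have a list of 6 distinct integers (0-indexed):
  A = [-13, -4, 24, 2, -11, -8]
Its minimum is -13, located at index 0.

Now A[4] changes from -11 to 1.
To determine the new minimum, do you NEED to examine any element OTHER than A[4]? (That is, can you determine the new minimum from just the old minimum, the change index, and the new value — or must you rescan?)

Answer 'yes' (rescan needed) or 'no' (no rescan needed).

Answer: no

Derivation:
Old min = -13 at index 0
Change at index 4: -11 -> 1
Index 4 was NOT the min. New min = min(-13, 1). No rescan of other elements needed.
Needs rescan: no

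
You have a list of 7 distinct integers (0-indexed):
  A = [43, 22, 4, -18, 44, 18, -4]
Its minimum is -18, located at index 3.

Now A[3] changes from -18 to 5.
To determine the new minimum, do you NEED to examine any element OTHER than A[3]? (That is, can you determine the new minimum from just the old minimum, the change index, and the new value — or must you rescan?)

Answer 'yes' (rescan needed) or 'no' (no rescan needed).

Answer: yes

Derivation:
Old min = -18 at index 3
Change at index 3: -18 -> 5
Index 3 WAS the min and new value 5 > old min -18. Must rescan other elements to find the new min.
Needs rescan: yes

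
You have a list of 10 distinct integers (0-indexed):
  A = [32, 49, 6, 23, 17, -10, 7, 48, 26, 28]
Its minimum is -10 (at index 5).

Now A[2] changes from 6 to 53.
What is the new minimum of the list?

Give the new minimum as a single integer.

Old min = -10 (at index 5)
Change: A[2] 6 -> 53
Changed element was NOT the old min.
  New min = min(old_min, new_val) = min(-10, 53) = -10

Answer: -10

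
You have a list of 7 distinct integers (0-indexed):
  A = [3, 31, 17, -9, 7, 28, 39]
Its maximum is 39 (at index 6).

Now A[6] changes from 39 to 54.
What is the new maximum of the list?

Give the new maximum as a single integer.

Answer: 54

Derivation:
Old max = 39 (at index 6)
Change: A[6] 39 -> 54
Changed element WAS the max -> may need rescan.
  Max of remaining elements: 31
  New max = max(54, 31) = 54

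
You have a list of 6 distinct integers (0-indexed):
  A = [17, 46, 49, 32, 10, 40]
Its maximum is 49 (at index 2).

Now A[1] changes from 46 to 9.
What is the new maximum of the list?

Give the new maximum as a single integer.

Answer: 49

Derivation:
Old max = 49 (at index 2)
Change: A[1] 46 -> 9
Changed element was NOT the old max.
  New max = max(old_max, new_val) = max(49, 9) = 49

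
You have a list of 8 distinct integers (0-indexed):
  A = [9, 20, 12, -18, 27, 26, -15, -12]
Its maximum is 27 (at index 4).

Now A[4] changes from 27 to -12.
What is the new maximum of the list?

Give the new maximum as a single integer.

Answer: 26

Derivation:
Old max = 27 (at index 4)
Change: A[4] 27 -> -12
Changed element WAS the max -> may need rescan.
  Max of remaining elements: 26
  New max = max(-12, 26) = 26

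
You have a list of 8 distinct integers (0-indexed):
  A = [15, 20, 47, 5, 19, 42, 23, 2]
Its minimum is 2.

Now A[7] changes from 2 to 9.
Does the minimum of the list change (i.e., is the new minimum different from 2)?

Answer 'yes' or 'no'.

Answer: yes

Derivation:
Old min = 2
Change: A[7] 2 -> 9
Changed element was the min; new min must be rechecked.
New min = 5; changed? yes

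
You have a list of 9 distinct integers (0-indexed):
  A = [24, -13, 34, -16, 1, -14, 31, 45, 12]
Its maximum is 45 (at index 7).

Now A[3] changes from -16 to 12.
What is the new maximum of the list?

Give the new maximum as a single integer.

Old max = 45 (at index 7)
Change: A[3] -16 -> 12
Changed element was NOT the old max.
  New max = max(old_max, new_val) = max(45, 12) = 45

Answer: 45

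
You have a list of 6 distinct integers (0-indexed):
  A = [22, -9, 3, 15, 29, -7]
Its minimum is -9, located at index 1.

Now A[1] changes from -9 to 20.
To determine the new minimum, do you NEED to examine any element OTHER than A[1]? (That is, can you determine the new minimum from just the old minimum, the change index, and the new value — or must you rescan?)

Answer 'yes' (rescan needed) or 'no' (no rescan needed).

Answer: yes

Derivation:
Old min = -9 at index 1
Change at index 1: -9 -> 20
Index 1 WAS the min and new value 20 > old min -9. Must rescan other elements to find the new min.
Needs rescan: yes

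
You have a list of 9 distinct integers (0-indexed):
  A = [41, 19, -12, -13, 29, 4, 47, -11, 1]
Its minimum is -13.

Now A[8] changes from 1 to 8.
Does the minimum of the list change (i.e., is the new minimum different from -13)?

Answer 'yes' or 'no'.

Old min = -13
Change: A[8] 1 -> 8
Changed element was NOT the min; min changes only if 8 < -13.
New min = -13; changed? no

Answer: no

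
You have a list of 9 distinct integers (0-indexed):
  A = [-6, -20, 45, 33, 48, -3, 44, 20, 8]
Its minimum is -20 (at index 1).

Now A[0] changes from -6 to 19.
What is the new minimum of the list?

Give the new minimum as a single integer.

Old min = -20 (at index 1)
Change: A[0] -6 -> 19
Changed element was NOT the old min.
  New min = min(old_min, new_val) = min(-20, 19) = -20

Answer: -20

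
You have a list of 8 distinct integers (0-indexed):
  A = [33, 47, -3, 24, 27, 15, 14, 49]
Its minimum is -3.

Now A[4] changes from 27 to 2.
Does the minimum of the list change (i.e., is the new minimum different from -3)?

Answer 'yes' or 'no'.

Answer: no

Derivation:
Old min = -3
Change: A[4] 27 -> 2
Changed element was NOT the min; min changes only if 2 < -3.
New min = -3; changed? no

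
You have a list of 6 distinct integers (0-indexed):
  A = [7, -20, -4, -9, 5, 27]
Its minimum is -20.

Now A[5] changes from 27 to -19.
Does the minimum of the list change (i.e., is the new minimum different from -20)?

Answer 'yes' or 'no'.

Answer: no

Derivation:
Old min = -20
Change: A[5] 27 -> -19
Changed element was NOT the min; min changes only if -19 < -20.
New min = -20; changed? no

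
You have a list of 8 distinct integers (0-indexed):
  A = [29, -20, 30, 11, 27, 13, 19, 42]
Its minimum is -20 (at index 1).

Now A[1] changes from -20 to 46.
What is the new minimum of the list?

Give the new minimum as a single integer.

Old min = -20 (at index 1)
Change: A[1] -20 -> 46
Changed element WAS the min. Need to check: is 46 still <= all others?
  Min of remaining elements: 11
  New min = min(46, 11) = 11

Answer: 11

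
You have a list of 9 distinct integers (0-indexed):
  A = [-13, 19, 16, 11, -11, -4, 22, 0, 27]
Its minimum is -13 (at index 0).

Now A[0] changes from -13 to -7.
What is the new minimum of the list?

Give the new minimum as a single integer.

Old min = -13 (at index 0)
Change: A[0] -13 -> -7
Changed element WAS the min. Need to check: is -7 still <= all others?
  Min of remaining elements: -11
  New min = min(-7, -11) = -11

Answer: -11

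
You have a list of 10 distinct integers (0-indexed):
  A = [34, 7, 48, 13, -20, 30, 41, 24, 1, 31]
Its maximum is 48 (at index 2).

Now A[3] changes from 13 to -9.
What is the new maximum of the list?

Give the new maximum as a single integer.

Answer: 48

Derivation:
Old max = 48 (at index 2)
Change: A[3] 13 -> -9
Changed element was NOT the old max.
  New max = max(old_max, new_val) = max(48, -9) = 48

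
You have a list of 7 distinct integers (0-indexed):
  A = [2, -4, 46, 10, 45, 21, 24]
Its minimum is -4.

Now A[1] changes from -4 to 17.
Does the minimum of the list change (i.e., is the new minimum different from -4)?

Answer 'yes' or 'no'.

Answer: yes

Derivation:
Old min = -4
Change: A[1] -4 -> 17
Changed element was the min; new min must be rechecked.
New min = 2; changed? yes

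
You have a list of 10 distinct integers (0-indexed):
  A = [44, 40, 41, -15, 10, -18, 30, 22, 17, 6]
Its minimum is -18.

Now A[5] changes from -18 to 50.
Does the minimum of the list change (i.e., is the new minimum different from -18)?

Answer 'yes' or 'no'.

Answer: yes

Derivation:
Old min = -18
Change: A[5] -18 -> 50
Changed element was the min; new min must be rechecked.
New min = -15; changed? yes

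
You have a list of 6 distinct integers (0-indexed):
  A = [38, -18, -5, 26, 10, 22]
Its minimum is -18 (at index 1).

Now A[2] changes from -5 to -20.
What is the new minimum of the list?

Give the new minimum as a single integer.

Old min = -18 (at index 1)
Change: A[2] -5 -> -20
Changed element was NOT the old min.
  New min = min(old_min, new_val) = min(-18, -20) = -20

Answer: -20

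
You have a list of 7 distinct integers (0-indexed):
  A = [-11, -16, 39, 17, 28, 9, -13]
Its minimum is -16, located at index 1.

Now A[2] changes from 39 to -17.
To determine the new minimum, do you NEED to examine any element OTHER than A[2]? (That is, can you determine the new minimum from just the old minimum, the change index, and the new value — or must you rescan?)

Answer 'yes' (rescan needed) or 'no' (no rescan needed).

Answer: no

Derivation:
Old min = -16 at index 1
Change at index 2: 39 -> -17
Index 2 was NOT the min. New min = min(-16, -17). No rescan of other elements needed.
Needs rescan: no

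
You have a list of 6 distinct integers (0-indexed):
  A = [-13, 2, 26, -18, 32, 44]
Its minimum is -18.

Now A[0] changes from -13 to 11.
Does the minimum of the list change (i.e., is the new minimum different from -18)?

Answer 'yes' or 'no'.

Answer: no

Derivation:
Old min = -18
Change: A[0] -13 -> 11
Changed element was NOT the min; min changes only if 11 < -18.
New min = -18; changed? no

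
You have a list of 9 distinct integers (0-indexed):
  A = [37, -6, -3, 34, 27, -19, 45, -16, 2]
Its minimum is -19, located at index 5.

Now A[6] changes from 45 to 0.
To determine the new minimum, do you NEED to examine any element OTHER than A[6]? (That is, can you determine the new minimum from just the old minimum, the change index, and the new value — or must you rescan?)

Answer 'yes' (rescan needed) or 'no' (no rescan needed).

Answer: no

Derivation:
Old min = -19 at index 5
Change at index 6: 45 -> 0
Index 6 was NOT the min. New min = min(-19, 0). No rescan of other elements needed.
Needs rescan: no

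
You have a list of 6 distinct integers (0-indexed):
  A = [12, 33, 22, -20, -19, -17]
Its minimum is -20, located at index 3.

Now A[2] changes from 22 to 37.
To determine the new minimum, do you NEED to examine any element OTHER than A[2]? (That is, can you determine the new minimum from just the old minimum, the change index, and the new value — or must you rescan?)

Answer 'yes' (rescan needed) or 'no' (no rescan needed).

Answer: no

Derivation:
Old min = -20 at index 3
Change at index 2: 22 -> 37
Index 2 was NOT the min. New min = min(-20, 37). No rescan of other elements needed.
Needs rescan: no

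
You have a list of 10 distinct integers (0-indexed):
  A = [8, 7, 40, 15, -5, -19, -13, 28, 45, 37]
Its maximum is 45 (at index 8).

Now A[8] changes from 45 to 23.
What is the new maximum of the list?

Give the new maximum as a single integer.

Answer: 40

Derivation:
Old max = 45 (at index 8)
Change: A[8] 45 -> 23
Changed element WAS the max -> may need rescan.
  Max of remaining elements: 40
  New max = max(23, 40) = 40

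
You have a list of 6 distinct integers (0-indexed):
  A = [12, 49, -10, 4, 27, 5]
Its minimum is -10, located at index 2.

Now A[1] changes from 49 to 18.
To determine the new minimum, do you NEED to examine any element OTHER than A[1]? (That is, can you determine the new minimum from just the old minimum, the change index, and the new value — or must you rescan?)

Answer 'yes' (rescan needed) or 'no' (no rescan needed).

Old min = -10 at index 2
Change at index 1: 49 -> 18
Index 1 was NOT the min. New min = min(-10, 18). No rescan of other elements needed.
Needs rescan: no

Answer: no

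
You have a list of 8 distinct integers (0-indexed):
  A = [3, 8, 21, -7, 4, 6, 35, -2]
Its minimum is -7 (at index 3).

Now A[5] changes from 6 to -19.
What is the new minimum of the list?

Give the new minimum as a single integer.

Answer: -19

Derivation:
Old min = -7 (at index 3)
Change: A[5] 6 -> -19
Changed element was NOT the old min.
  New min = min(old_min, new_val) = min(-7, -19) = -19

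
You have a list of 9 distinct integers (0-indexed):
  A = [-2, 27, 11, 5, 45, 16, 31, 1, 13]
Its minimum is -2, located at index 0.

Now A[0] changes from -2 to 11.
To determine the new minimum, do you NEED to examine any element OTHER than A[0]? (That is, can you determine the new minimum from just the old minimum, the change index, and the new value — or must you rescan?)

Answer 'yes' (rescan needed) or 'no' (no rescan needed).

Old min = -2 at index 0
Change at index 0: -2 -> 11
Index 0 WAS the min and new value 11 > old min -2. Must rescan other elements to find the new min.
Needs rescan: yes

Answer: yes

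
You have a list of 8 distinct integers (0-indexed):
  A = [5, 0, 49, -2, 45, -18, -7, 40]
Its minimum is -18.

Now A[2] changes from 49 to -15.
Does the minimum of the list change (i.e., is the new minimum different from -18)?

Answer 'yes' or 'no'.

Answer: no

Derivation:
Old min = -18
Change: A[2] 49 -> -15
Changed element was NOT the min; min changes only if -15 < -18.
New min = -18; changed? no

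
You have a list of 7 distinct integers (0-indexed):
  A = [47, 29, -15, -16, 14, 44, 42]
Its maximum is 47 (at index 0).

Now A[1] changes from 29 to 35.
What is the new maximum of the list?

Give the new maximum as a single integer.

Old max = 47 (at index 0)
Change: A[1] 29 -> 35
Changed element was NOT the old max.
  New max = max(old_max, new_val) = max(47, 35) = 47

Answer: 47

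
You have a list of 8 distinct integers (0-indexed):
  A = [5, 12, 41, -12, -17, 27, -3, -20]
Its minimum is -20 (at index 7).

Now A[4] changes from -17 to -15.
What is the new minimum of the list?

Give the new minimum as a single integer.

Answer: -20

Derivation:
Old min = -20 (at index 7)
Change: A[4] -17 -> -15
Changed element was NOT the old min.
  New min = min(old_min, new_val) = min(-20, -15) = -20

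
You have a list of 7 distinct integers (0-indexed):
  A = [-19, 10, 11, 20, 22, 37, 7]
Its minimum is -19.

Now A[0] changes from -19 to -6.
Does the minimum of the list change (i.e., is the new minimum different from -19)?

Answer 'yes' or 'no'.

Old min = -19
Change: A[0] -19 -> -6
Changed element was the min; new min must be rechecked.
New min = -6; changed? yes

Answer: yes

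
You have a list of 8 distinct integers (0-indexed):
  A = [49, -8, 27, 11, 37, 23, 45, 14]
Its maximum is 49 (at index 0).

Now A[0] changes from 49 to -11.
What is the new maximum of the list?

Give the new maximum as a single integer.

Answer: 45

Derivation:
Old max = 49 (at index 0)
Change: A[0] 49 -> -11
Changed element WAS the max -> may need rescan.
  Max of remaining elements: 45
  New max = max(-11, 45) = 45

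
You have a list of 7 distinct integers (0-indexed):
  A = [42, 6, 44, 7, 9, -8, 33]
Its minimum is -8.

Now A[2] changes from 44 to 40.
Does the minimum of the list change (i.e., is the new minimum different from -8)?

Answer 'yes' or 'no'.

Answer: no

Derivation:
Old min = -8
Change: A[2] 44 -> 40
Changed element was NOT the min; min changes only if 40 < -8.
New min = -8; changed? no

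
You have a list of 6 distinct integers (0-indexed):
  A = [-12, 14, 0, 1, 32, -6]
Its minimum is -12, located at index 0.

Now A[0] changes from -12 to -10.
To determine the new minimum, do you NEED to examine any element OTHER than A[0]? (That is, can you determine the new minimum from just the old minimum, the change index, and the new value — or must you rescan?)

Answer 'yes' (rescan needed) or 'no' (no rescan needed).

Old min = -12 at index 0
Change at index 0: -12 -> -10
Index 0 WAS the min and new value -10 > old min -12. Must rescan other elements to find the new min.
Needs rescan: yes

Answer: yes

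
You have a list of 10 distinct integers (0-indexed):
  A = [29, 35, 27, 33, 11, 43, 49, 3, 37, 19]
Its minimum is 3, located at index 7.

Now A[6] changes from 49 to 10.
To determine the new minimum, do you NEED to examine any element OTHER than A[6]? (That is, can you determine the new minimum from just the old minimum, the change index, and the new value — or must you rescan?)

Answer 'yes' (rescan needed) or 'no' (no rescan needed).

Old min = 3 at index 7
Change at index 6: 49 -> 10
Index 6 was NOT the min. New min = min(3, 10). No rescan of other elements needed.
Needs rescan: no

Answer: no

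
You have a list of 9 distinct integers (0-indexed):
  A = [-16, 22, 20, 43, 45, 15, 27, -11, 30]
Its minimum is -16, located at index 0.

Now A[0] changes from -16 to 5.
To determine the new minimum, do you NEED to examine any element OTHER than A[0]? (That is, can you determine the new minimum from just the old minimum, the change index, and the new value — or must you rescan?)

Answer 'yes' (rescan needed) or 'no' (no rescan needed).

Answer: yes

Derivation:
Old min = -16 at index 0
Change at index 0: -16 -> 5
Index 0 WAS the min and new value 5 > old min -16. Must rescan other elements to find the new min.
Needs rescan: yes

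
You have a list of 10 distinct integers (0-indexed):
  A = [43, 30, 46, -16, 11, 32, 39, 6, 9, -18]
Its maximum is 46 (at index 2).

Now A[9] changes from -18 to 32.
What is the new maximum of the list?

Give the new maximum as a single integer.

Old max = 46 (at index 2)
Change: A[9] -18 -> 32
Changed element was NOT the old max.
  New max = max(old_max, new_val) = max(46, 32) = 46

Answer: 46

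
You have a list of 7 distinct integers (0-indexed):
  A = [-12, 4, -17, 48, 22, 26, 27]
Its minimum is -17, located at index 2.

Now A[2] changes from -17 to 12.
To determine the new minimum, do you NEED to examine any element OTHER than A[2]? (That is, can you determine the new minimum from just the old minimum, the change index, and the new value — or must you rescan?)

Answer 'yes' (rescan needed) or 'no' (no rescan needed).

Answer: yes

Derivation:
Old min = -17 at index 2
Change at index 2: -17 -> 12
Index 2 WAS the min and new value 12 > old min -17. Must rescan other elements to find the new min.
Needs rescan: yes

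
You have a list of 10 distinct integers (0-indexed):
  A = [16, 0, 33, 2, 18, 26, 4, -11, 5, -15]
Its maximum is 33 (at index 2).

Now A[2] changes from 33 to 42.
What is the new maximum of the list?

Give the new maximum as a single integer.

Old max = 33 (at index 2)
Change: A[2] 33 -> 42
Changed element WAS the max -> may need rescan.
  Max of remaining elements: 26
  New max = max(42, 26) = 42

Answer: 42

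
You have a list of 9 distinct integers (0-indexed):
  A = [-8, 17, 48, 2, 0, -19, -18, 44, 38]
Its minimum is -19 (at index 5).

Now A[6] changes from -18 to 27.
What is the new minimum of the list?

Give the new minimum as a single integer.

Old min = -19 (at index 5)
Change: A[6] -18 -> 27
Changed element was NOT the old min.
  New min = min(old_min, new_val) = min(-19, 27) = -19

Answer: -19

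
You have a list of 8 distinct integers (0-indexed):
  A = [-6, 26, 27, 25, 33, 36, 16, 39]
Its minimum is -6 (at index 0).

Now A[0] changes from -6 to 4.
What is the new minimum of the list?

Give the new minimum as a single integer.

Answer: 4

Derivation:
Old min = -6 (at index 0)
Change: A[0] -6 -> 4
Changed element WAS the min. Need to check: is 4 still <= all others?
  Min of remaining elements: 16
  New min = min(4, 16) = 4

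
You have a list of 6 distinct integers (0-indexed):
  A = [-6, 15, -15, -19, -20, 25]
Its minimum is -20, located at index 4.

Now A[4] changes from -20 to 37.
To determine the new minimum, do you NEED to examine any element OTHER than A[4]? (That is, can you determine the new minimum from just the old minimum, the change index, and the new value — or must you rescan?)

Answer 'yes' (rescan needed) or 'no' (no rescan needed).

Answer: yes

Derivation:
Old min = -20 at index 4
Change at index 4: -20 -> 37
Index 4 WAS the min and new value 37 > old min -20. Must rescan other elements to find the new min.
Needs rescan: yes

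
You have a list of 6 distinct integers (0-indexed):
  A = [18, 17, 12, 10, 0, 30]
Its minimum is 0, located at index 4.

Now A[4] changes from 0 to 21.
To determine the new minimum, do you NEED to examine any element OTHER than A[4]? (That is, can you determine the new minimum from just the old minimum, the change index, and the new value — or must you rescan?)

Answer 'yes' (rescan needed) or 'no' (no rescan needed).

Answer: yes

Derivation:
Old min = 0 at index 4
Change at index 4: 0 -> 21
Index 4 WAS the min and new value 21 > old min 0. Must rescan other elements to find the new min.
Needs rescan: yes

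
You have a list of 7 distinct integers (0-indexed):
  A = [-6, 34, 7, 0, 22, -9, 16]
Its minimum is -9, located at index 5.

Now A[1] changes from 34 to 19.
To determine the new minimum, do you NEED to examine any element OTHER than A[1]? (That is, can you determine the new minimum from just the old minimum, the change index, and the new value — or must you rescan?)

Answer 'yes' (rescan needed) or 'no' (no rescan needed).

Old min = -9 at index 5
Change at index 1: 34 -> 19
Index 1 was NOT the min. New min = min(-9, 19). No rescan of other elements needed.
Needs rescan: no

Answer: no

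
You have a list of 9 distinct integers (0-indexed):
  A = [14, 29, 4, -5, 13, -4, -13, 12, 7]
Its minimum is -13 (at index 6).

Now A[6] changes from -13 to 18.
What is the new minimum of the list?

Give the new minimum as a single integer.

Old min = -13 (at index 6)
Change: A[6] -13 -> 18
Changed element WAS the min. Need to check: is 18 still <= all others?
  Min of remaining elements: -5
  New min = min(18, -5) = -5

Answer: -5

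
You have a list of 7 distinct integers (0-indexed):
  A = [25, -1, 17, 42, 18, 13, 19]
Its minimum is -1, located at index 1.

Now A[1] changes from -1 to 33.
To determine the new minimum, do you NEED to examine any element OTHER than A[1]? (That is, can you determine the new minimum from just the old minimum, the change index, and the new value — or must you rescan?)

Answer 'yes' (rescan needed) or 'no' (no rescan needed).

Answer: yes

Derivation:
Old min = -1 at index 1
Change at index 1: -1 -> 33
Index 1 WAS the min and new value 33 > old min -1. Must rescan other elements to find the new min.
Needs rescan: yes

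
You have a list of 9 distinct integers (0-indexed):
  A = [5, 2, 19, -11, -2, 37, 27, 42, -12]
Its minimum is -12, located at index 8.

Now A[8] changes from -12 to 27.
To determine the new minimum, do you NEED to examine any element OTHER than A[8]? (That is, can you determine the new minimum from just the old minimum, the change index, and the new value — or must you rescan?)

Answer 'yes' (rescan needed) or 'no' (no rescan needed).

Answer: yes

Derivation:
Old min = -12 at index 8
Change at index 8: -12 -> 27
Index 8 WAS the min and new value 27 > old min -12. Must rescan other elements to find the new min.
Needs rescan: yes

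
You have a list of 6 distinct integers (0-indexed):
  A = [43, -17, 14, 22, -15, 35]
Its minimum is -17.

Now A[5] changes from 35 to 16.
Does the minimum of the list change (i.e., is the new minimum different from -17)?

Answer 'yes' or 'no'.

Old min = -17
Change: A[5] 35 -> 16
Changed element was NOT the min; min changes only if 16 < -17.
New min = -17; changed? no

Answer: no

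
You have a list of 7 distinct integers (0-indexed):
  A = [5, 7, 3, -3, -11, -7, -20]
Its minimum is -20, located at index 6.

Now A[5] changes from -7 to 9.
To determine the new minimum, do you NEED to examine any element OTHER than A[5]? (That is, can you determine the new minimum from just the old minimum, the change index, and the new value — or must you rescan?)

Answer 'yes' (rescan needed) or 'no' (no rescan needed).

Answer: no

Derivation:
Old min = -20 at index 6
Change at index 5: -7 -> 9
Index 5 was NOT the min. New min = min(-20, 9). No rescan of other elements needed.
Needs rescan: no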